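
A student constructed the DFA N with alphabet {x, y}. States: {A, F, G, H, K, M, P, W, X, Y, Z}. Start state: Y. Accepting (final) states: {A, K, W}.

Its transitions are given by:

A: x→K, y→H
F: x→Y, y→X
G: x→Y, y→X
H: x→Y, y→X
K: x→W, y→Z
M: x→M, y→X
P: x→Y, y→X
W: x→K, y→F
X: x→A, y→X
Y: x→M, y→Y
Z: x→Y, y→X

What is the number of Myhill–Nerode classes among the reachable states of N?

States {G,P} cannot be reached from the start state, so discard them.
P0 = {A,K,W} | {F,H,M,X,Y,Z}.
Split {F,H,M,X,Y,Z} by δ(·,x) → {F,H,M,Y,Z} and {X}.
On input y, block {F,H,M,Y,Z} splits into {F,H,M,Z} and {Y}.
On input x, block {F,H,M,Z} splits into {F,H,Z} and {M}.
The partition is now stable with 5 blocks: {A,K,W} | {F,H,Z} | {X} | {Y} | {M}.

5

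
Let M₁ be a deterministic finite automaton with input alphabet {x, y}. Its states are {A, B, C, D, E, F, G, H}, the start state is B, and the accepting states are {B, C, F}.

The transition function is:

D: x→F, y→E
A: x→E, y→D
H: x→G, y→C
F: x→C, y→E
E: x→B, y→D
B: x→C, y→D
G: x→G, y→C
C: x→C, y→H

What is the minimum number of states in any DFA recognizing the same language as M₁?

Reachable states from the start: {B,C,D,E,F,G,H}. Unreachable: {A} — drop them.
Start with accepting vs non-accepting: {B,C,F} | {D,E,G,H}.
On input x, block {D,E,G,H} splits into {D,E} and {G,H}.
Refine {B,C,F} on symbol y: members go to different blocks, giving {B,F} and {C}.
No further refinement is possible. Final partition (4 blocks): {B,F} | {D,E} | {G,H} | {C}.

4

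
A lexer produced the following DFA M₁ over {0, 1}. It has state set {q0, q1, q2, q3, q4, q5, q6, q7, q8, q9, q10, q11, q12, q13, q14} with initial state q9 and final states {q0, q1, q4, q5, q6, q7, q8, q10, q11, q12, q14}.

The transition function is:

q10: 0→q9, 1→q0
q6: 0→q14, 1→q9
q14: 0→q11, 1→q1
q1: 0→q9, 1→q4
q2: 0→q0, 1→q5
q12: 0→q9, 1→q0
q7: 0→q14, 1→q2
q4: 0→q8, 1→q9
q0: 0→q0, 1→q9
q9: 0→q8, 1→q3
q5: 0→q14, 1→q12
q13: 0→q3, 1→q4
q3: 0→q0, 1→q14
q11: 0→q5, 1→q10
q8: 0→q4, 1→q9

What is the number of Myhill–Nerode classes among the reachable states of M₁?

Reachable states from the start: {q0,q1,q3,q4,q5,q8,q9,q10,q11,q12,q14}. Unreachable: {q2,q6,q7,q13} — drop them.
Initial partition by acceptance: {q0,q1,q4,q5,q8,q10,q11,q12,q14} | {q3,q9}.
Refine {q0,q1,q4,q5,q8,q10,q11,q12,q14} on symbol 0: members go to different blocks, giving {q0,q4,q5,q8,q11,q14} and {q1,q10,q12}.
Refine {q0,q4,q5,q8,q11,q14} on symbol 1: members go to different blocks, giving {q0,q4,q8} and {q5,q11,q14}.
On input 1, block {q3,q9} splits into {q3} and {q9}.
The partition is now stable with 5 blocks: {q0,q4,q8} | {q3} | {q1,q10,q12} | {q5,q11,q14} | {q9}.

5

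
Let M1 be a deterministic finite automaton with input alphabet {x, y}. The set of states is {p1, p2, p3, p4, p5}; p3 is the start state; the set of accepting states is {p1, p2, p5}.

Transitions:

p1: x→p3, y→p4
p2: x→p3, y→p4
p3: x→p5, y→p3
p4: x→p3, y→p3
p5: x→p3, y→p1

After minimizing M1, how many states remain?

First remove the unreachable states {p2}; 4 states remain.
P0 = {p1,p5} | {p3,p4}.
Split {p1,p5} by δ(·,y) → {p1} and {p5}.
Split {p3,p4} by δ(·,x) → {p3} and {p4}.
Stable partition: {p1} | {p3} | {p5} | {p4} — 4 equivalence classes.

4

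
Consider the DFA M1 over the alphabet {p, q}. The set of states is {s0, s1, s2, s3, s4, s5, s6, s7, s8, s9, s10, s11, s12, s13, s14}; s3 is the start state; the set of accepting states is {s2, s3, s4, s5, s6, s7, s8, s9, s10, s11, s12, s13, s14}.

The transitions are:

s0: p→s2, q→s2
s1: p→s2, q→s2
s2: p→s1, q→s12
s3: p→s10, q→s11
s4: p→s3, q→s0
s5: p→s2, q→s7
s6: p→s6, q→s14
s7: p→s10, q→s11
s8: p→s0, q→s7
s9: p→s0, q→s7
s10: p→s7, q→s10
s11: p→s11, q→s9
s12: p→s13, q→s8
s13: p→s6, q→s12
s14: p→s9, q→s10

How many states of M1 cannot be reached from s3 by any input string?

2

Starting at s3 and following transitions, the reachable set is {s0, s1, s2, s3, s6, s7, s8, s9, s10, s11, s12, s13, s14}. That leaves s4, s5 unreachable — 2 in total.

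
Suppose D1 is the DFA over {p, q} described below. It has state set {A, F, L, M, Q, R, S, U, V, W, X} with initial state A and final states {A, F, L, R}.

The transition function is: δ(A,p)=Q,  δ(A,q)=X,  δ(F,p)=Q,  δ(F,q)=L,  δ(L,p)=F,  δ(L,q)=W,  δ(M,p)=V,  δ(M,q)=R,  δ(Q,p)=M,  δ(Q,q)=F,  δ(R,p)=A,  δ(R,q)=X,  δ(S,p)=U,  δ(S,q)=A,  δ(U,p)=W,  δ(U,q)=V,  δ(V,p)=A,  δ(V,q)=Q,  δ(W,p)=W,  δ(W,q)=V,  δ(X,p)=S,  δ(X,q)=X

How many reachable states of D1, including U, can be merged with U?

Every state is reachable, so we keep all 11.
Initial partition by acceptance: {A,F,L,R} | {M,Q,S,U,V,W,X}.
Refine {A,F,L,R} on symbol p: members go to different blocks, giving {A,F} and {L,R}.
Refine {A,F} on symbol q: members go to different blocks, giving {F} and {A}.
Refine {M,Q,S,U,V,W,X} on symbol p: members go to different blocks, giving {M,Q,S,U,W,X} and {V}.
On input p, block {M,Q,S,U,W,X} splits into {Q,S,U,W,X} and {M}.
Split {Q,S,U,W,X} by δ(·,p) → {S,U,W,X} and {Q}.
Refine {S,U,W,X} on symbol q: members go to different blocks, giving {U,W} and {S} and {X}.
On input p, block {L,R} splits into {L} and {R}.
Stable partition: {F} | {U,W} | {L} | {A} | {V} | {M} | {Q} | {S} | {X} | {R} — 10 equivalence classes.
The equivalence class containing U is {U,W}, of size 2.

2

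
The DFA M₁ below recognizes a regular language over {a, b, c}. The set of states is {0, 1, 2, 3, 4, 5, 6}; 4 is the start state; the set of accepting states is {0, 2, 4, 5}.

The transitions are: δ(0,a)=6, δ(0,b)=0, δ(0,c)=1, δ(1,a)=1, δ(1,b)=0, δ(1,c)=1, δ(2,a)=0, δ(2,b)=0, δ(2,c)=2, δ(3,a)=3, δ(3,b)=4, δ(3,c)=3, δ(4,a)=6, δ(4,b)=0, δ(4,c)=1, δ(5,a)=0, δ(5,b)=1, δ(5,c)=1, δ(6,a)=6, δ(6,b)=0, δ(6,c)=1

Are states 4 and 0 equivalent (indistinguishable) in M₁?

Yes

States {2,3,5} cannot be reached from the start state, so discard them.
P0 = {0,4} | {1,6}.
The partition is now stable with 2 blocks: {0,4} | {1,6}.
4 and 0 lie in the same block of the stable partition, so they are equivalent — no string distinguishes them.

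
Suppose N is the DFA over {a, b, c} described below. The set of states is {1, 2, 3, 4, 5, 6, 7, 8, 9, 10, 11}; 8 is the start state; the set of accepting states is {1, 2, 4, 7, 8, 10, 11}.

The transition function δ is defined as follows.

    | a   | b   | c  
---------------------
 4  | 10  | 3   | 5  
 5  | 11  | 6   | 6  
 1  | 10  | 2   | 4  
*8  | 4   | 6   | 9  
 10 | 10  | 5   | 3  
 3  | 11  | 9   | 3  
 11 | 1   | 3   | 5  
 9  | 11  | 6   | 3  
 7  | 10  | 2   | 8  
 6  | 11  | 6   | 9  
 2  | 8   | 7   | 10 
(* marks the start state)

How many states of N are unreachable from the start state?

0

A breadth-first search from the start state visits every state.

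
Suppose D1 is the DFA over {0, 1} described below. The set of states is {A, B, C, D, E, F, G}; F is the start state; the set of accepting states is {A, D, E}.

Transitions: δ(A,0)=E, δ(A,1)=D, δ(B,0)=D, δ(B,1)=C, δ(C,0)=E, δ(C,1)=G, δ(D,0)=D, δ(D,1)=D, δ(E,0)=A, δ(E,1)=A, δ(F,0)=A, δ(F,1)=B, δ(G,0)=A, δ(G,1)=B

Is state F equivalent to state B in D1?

Every state is reachable, so we keep all 7.
Start with accepting vs non-accepting: {A,D,E} | {B,C,F,G}.
Stable partition: {A,D,E} | {B,C,F,G} — 2 equivalence classes.
F and B lie in the same block of the stable partition, so they are equivalent — no string distinguishes them.

Yes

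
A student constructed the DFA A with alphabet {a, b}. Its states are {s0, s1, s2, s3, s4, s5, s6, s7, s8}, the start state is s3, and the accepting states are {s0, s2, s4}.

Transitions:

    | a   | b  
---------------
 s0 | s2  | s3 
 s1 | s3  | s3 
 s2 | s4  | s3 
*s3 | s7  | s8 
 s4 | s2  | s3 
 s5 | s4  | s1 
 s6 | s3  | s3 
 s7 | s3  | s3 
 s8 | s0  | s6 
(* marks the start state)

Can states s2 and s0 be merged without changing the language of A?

Yes

States {s1,s5} cannot be reached from the start state, so discard them.
P0 = {s0,s2,s4} | {s3,s6,s7,s8}.
On input a, block {s3,s6,s7,s8} splits into {s3,s6,s7} and {s8}.
On input b, block {s3,s6,s7} splits into {s6,s7} and {s3}.
The partition is now stable with 4 blocks: {s0,s2,s4} | {s6,s7} | {s8} | {s3}.
s2 and s0 lie in the same block of the stable partition, so they are equivalent — no string distinguishes them.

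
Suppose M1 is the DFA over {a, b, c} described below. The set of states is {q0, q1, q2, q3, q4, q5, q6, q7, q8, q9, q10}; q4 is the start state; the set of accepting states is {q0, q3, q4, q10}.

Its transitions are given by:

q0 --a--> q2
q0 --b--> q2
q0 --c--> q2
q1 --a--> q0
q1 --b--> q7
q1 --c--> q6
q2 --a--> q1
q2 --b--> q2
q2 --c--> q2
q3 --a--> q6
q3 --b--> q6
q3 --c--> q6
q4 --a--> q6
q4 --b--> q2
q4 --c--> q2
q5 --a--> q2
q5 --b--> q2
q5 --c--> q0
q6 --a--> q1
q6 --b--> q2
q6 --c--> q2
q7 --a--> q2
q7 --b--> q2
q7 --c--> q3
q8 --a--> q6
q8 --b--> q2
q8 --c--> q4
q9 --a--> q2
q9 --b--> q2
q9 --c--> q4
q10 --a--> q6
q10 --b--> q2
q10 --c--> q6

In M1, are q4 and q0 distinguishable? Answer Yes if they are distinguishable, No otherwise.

No

First remove the unreachable states {q5,q8,q9,q10}; 7 states remain.
P0 = {q0,q3,q4} | {q1,q2,q6,q7}.
Split {q1,q2,q6,q7} by δ(·,a) → {q2,q6,q7} and {q1}.
Split {q2,q6,q7} by δ(·,a) → {q2,q6} and {q7}.
No further refinement is possible. Final partition (4 blocks): {q0,q3,q4} | {q2,q6} | {q1} | {q7}.
q4 and q0 lie in the same block of the stable partition, so they are equivalent — no string distinguishes them.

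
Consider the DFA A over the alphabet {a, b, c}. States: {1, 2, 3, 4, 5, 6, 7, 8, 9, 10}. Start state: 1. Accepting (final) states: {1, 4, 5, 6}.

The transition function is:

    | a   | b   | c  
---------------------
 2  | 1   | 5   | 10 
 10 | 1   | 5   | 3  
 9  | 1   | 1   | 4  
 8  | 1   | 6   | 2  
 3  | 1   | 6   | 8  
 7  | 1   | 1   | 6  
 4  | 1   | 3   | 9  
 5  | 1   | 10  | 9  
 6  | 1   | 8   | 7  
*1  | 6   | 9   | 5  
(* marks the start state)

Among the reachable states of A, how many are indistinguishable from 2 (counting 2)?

4

Start with accepting vs non-accepting: {1,4,5,6} | {2,3,7,8,9,10}.
Refine {1,4,5,6} on symbol c: members go to different blocks, giving {4,5,6} and {1}.
Refine {2,3,7,8,9,10} on symbol b: members go to different blocks, giving {2,3,8,10} and {7,9}.
No further refinement is possible. Final partition (4 blocks): {4,5,6} | {2,3,8,10} | {1} | {7,9}.
The equivalence class containing 2 is {2,3,8,10}, of size 4.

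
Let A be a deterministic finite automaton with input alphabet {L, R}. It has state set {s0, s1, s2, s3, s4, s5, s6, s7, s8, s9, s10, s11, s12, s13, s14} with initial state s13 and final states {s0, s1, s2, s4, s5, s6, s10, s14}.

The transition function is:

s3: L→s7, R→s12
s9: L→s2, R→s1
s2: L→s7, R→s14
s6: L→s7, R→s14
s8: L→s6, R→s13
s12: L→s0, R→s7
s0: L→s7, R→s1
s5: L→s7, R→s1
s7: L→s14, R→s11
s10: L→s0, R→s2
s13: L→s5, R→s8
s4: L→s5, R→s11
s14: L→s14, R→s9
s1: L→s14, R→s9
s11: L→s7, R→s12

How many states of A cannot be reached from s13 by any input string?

No path from s13 leads to s3, s4, s10; the other 12 states are all reachable.

3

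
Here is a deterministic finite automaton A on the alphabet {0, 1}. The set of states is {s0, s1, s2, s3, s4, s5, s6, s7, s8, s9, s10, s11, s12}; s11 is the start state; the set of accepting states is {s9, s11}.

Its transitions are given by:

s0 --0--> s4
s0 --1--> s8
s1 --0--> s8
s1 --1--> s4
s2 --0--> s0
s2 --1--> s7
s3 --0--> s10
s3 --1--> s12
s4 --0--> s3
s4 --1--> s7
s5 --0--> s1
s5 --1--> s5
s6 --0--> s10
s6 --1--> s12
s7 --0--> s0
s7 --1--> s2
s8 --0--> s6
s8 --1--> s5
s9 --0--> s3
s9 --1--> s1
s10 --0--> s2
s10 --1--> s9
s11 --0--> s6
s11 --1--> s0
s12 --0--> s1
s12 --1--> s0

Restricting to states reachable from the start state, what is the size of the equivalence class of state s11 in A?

Every state is reachable, so we keep all 13.
Initial partition by acceptance: {s9,s11} | {s0,s1,s2,s3,s4,s5,s6,s7,s8,s10,s12}.
Split {s0,s1,s2,s3,s4,s5,s6,s7,s8,s10,s12} by δ(·,1) → {s0,s1,s2,s3,s4,s5,s6,s7,s8,s12} and {s10}.
Refine {s0,s1,s2,s3,s4,s5,s6,s7,s8,s12} on symbol 0: members go to different blocks, giving {s0,s1,s2,s4,s5,s7,s8,s12} and {s3,s6}.
Refine {s0,s1,s2,s4,s5,s7,s8,s12} on symbol 0: members go to different blocks, giving {s0,s1,s2,s5,s7,s12} and {s4,s8}.
Split {s0,s1,s2,s5,s7,s12} by δ(·,0) → {s2,s5,s7,s12} and {s0,s1}.
On input 1, block {s2,s5,s7,s12} splits into {s2,s5,s7} and {s12}.
No further refinement is possible. Final partition (7 blocks): {s9,s11} | {s2,s5,s7} | {s10} | {s3,s6} | {s4,s8} | {s0,s1} | {s12}.
The equivalence class containing s11 is {s9,s11}, of size 2.

2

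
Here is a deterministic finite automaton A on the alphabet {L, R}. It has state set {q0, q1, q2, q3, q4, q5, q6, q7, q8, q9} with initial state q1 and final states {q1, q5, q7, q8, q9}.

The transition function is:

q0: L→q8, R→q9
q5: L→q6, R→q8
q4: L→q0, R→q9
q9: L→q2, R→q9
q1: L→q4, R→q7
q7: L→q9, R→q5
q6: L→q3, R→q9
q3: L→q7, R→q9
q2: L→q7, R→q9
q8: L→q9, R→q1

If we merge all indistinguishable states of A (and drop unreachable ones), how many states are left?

Initial partition by acceptance: {q1,q5,q7,q8,q9} | {q0,q2,q3,q4,q6}.
Refine {q1,q5,q7,q8,q9} on symbol L: members go to different blocks, giving {q1,q5,q9} and {q7,q8}.
Split {q1,q5,q9} by δ(·,R) → {q1,q5} and {q9}.
Split {q0,q2,q3,q4,q6} by δ(·,L) → {q0,q2,q3} and {q4,q6}.
Stable partition: {q1,q5} | {q0,q2,q3} | {q7,q8} | {q9} | {q4,q6} — 5 equivalence classes.

5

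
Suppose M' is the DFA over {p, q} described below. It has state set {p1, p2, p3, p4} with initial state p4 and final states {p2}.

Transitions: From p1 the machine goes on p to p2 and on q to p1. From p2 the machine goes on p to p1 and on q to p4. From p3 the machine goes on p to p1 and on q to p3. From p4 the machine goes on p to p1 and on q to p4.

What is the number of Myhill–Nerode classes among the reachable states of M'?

States {p3} cannot be reached from the start state, so discard them.
Start with accepting vs non-accepting: {p2} | {p1,p4}.
Split {p1,p4} by δ(·,p) → {p1} and {p4}.
No further refinement is possible. Final partition (3 blocks): {p2} | {p1} | {p4}.

3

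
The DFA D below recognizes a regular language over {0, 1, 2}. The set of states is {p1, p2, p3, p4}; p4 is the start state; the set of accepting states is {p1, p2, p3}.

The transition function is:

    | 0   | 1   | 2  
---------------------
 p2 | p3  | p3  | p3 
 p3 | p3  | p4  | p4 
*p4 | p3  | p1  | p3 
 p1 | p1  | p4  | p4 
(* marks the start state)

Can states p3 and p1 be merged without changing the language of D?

Reachable states from the start: {p1,p3,p4}. Unreachable: {p2} — drop them.
Start with accepting vs non-accepting: {p1,p3} | {p4}.
Stable partition: {p1,p3} | {p4} — 2 equivalence classes.
p3 and p1 lie in the same block of the stable partition, so they are equivalent — no string distinguishes them.

Yes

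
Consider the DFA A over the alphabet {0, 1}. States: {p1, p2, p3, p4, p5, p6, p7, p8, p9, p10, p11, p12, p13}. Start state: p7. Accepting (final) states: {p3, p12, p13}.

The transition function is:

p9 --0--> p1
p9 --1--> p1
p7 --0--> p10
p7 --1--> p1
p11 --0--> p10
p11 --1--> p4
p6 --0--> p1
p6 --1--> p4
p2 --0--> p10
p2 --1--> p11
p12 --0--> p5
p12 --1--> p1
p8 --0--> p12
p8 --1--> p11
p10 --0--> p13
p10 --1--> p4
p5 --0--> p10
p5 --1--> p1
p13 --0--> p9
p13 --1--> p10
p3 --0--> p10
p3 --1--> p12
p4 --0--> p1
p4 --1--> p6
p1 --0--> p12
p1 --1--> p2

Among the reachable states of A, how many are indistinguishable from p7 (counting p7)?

3

First remove the unreachable states {p3,p8}; 11 states remain.
P0 = {p12,p13} | {p1,p2,p4,p5,p6,p7,p9,p10,p11}.
Refine {p1,p2,p4,p5,p6,p7,p9,p10,p11} on symbol 0: members go to different blocks, giving {p2,p4,p5,p6,p7,p9,p11} and {p1,p10}.
Split {p2,p4,p5,p6,p7,p9,p11} by δ(·,1) → {p2,p4,p6,p11} and {p5,p7,p9}.
The partition is now stable with 4 blocks: {p12,p13} | {p2,p4,p6,p11} | {p1,p10} | {p5,p7,p9}.
The equivalence class containing p7 is {p5,p7,p9}, of size 3.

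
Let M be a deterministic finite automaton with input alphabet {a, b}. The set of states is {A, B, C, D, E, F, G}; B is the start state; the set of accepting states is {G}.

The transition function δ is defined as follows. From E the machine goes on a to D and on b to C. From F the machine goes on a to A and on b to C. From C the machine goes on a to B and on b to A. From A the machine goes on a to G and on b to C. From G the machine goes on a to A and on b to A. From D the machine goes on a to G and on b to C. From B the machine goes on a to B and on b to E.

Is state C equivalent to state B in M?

No

First remove the unreachable states {F}; 6 states remain.
P0 = {G} | {A,B,C,D,E}.
On input a, block {A,B,C,D,E} splits into {B,C,E} and {A,D}.
Refine {B,C,E} on symbol a: members go to different blocks, giving {B,C} and {E}.
Refine {B,C} on symbol b: members go to different blocks, giving {B} and {C}.
The partition is now stable with 5 blocks: {G} | {B} | {A,D} | {E} | {C}.
C and B end up in different blocks, so they are distinguishable. For instance, the string 'ba' is accepted from only C.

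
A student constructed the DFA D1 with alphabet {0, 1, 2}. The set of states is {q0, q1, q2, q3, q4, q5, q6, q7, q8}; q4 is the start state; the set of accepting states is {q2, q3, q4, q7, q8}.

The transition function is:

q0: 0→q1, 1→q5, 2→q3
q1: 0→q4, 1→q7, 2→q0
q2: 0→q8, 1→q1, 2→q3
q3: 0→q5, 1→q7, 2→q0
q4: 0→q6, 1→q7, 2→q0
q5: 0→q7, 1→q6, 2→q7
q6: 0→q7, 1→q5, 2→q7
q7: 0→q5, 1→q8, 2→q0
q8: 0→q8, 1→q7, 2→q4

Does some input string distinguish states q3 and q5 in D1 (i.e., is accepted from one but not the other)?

Yes

States {q2} cannot be reached from the start state, so discard them.
Start with accepting vs non-accepting: {q3,q4,q7,q8} | {q0,q1,q5,q6}.
On input 0, block {q3,q4,q7,q8} splits into {q3,q4,q7} and {q8}.
Refine {q3,q4,q7} on symbol 1: members go to different blocks, giving {q3,q4} and {q7}.
Refine {q0,q1,q5,q6} on symbol 0: members go to different blocks, giving {q5,q6} and {q0} and {q1}.
Stable partition: {q3,q4} | {q5,q6} | {q8} | {q7} | {q0} | {q1} — 6 equivalence classes.
q3 and q5 end up in different blocks, so they are distinguishable. For instance, the string 'ε' is accepted from only q3.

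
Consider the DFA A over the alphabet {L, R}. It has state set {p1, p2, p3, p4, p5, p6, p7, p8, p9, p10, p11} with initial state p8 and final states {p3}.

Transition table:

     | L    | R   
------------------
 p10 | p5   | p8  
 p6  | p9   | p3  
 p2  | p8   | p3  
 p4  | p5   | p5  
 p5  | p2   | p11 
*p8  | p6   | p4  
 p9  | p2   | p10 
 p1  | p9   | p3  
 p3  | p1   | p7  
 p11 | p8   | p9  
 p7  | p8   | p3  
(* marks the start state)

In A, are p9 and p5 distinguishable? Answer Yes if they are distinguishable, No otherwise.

Every state is reachable, so we keep all 11.
P0 = {p3} | {p1,p2,p4,p5,p6,p7,p8,p9,p10,p11}.
Split {p1,p2,p4,p5,p6,p7,p8,p9,p10,p11} by δ(·,R) → {p4,p5,p8,p9,p10,p11} and {p1,p2,p6,p7}.
Refine {p4,p5,p8,p9,p10,p11} on symbol L: members go to different blocks, giving {p4,p10,p11} and {p5,p8,p9}.
The partition is now stable with 4 blocks: {p3} | {p4,p10,p11} | {p1,p2,p6,p7} | {p5,p8,p9}.
p9 and p5 lie in the same block of the stable partition, so they are equivalent — no string distinguishes them.

No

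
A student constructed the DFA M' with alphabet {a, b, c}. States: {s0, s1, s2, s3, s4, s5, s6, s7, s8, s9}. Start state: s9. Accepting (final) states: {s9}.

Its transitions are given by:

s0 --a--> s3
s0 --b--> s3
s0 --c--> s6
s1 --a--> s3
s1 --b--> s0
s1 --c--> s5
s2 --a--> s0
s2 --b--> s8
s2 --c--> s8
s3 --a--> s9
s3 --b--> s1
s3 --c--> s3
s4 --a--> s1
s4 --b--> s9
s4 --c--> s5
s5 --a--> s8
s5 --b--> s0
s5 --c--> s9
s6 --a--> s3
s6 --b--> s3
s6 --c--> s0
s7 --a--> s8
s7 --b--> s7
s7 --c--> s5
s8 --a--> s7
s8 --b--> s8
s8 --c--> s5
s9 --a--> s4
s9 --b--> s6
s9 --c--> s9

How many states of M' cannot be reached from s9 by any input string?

1

BFS from s9 reaches {s0, s1, s3, s4, s5, s6, s7, s8, s9}; the 1 state(s) s2 are never visited.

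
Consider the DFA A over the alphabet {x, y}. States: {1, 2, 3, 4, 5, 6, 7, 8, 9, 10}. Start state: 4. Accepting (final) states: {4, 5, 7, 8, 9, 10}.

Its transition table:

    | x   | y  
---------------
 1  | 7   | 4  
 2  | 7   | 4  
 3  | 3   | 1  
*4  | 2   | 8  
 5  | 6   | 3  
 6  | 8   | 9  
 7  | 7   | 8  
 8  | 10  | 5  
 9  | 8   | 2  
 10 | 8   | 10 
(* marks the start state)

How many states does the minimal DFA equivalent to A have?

Initial partition by acceptance: {4,5,7,8,9,10} | {1,2,3,6}.
Refine {4,5,7,8,9,10} on symbol x: members go to different blocks, giving {7,8,9,10} and {4,5}.
On input y, block {7,8,9,10} splits into {7,10} and {8} and {9}.
Split {7,10} by δ(·,x) → {7} and {10}.
On input x, block {1,2,3,6} splits into {1,2} and {3} and {6}.
Split {4,5} by δ(·,x) → {4} and {5}.
Stable partition: {7} | {1,2} | {4} | {8} | {9} | {10} | {3} | {6} | {5} — 9 equivalence classes.

9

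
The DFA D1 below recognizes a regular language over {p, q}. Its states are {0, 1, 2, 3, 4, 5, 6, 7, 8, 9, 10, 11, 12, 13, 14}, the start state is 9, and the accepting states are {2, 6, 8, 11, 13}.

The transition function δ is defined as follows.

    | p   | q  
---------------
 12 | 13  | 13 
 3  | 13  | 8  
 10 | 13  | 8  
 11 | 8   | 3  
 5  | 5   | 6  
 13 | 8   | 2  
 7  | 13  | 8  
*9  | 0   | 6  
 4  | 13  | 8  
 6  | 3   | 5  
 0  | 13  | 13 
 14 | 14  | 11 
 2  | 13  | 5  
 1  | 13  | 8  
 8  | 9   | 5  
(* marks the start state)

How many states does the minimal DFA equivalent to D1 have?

8

Reachable states from the start: {0,2,3,5,6,8,9,13}. Unreachable: {1,4,7,10,11,12,14} — drop them.
Initial partition by acceptance: {2,6,8,13} | {0,3,5,9}.
On input p, block {2,6,8,13} splits into {2,13} and {6,8}.
On input p, block {2,13} splits into {2} and {13}.
Split {0,3,5,9} by δ(·,p) → {0,3} and {5,9}.
Refine {0,3} on symbol q: members go to different blocks, giving {0} and {3}.
On input p, block {6,8} splits into {6} and {8}.
On input p, block {5,9} splits into {5} and {9}.
No further refinement is possible. Final partition (8 blocks): {2} | {0} | {6} | {13} | {5} | {3} | {8} | {9}.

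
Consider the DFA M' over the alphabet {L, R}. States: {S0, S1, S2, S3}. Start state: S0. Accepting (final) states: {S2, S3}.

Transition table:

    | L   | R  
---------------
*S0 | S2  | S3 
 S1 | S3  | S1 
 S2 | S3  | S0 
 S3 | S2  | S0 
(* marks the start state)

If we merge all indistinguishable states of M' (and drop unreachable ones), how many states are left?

States {S1} cannot be reached from the start state, so discard them.
P0 = {S2,S3} | {S0}.
No further refinement is possible. Final partition (2 blocks): {S2,S3} | {S0}.

2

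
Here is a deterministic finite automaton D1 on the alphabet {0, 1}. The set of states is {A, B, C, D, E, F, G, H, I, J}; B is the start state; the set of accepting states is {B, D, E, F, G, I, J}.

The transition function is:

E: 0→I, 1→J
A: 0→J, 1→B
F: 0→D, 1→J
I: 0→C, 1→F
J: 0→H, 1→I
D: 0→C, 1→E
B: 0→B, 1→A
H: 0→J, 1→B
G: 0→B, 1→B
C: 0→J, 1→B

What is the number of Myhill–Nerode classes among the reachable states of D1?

States {G} cannot be reached from the start state, so discard them.
P0 = {B,D,E,F,I,J} | {A,C,H}.
Split {B,D,E,F,I,J} by δ(·,0) → {B,E,F} and {D,I,J}.
Split {B,E,F} by δ(·,0) → {E,F} and {B}.
Refine {D,I,J} on symbol 1: members go to different blocks, giving {D,I} and {J}.
No further refinement is possible. Final partition (5 blocks): {E,F} | {A,C,H} | {D,I} | {B} | {J}.

5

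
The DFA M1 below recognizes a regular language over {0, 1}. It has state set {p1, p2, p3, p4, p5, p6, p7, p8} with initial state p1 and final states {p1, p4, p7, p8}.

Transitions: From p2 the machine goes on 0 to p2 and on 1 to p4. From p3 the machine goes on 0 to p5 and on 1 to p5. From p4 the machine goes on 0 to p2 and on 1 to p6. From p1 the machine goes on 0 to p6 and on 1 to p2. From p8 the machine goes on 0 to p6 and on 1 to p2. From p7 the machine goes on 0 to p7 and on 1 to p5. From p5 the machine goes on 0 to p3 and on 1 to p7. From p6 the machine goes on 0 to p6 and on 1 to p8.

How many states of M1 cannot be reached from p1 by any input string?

Starting at p1 and following transitions, the reachable set is {p1, p2, p4, p6, p8}. That leaves p3, p5, p7 unreachable — 3 in total.

3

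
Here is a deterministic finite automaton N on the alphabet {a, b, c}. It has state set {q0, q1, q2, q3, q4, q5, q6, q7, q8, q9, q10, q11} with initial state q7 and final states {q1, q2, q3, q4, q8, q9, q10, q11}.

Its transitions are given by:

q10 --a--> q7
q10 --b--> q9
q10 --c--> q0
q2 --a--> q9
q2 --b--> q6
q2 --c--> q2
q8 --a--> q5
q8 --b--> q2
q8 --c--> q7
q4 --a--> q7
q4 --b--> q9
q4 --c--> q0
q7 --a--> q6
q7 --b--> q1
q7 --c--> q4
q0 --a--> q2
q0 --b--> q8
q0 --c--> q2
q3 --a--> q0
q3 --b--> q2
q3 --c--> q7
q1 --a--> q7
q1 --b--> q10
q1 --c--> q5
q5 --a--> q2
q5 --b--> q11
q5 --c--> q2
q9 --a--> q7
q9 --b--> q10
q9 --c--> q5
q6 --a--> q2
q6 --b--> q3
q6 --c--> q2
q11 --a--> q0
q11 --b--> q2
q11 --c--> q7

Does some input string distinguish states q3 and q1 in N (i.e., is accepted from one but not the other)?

Yes

Start with accepting vs non-accepting: {q1,q2,q3,q4,q8,q9,q10,q11} | {q0,q5,q6,q7}.
Refine {q1,q2,q3,q4,q8,q9,q10,q11} on symbol a: members go to different blocks, giving {q1,q3,q4,q8,q9,q10,q11} and {q2}.
On input b, block {q1,q3,q4,q8,q9,q10,q11} splits into {q1,q4,q9,q10} and {q3,q8,q11}.
On input a, block {q0,q5,q6,q7} splits into {q0,q5,q6} and {q7}.
Stable partition: {q1,q4,q9,q10} | {q0,q5,q6} | {q2} | {q3,q8,q11} | {q7} — 5 equivalence classes.
q3 and q1 end up in different blocks, so they are distinguishable. For instance, the string 'aa' is accepted from only q3.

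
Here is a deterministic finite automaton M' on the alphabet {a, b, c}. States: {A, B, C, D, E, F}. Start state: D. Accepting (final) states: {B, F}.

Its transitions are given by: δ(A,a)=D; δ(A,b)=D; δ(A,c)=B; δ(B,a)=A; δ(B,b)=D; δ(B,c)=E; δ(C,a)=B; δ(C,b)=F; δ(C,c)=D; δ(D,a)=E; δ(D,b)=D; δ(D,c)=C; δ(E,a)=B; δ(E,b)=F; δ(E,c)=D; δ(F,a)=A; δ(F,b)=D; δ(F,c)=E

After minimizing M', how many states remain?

4

All states are reachable from the start state.
Initial partition by acceptance: {B,F} | {A,C,D,E}.
On input a, block {A,C,D,E} splits into {A,D} and {C,E}.
Split {A,D} by δ(·,a) → {A} and {D}.
No further refinement is possible. Final partition (4 blocks): {B,F} | {A} | {C,E} | {D}.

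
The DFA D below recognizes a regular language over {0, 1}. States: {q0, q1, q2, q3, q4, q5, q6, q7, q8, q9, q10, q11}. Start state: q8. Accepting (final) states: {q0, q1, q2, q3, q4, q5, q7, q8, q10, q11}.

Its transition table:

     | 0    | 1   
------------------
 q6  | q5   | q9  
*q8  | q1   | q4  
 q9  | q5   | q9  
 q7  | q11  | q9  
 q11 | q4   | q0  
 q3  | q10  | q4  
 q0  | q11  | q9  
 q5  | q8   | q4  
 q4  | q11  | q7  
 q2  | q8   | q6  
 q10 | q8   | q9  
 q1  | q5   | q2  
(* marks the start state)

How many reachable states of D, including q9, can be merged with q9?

2

Reachable states from the start: {q0,q1,q2,q4,q5,q6,q7,q8,q9,q11}. Unreachable: {q3,q10} — drop them.
P0 = {q0,q1,q2,q4,q5,q7,q8,q11} | {q6,q9}.
Split {q0,q1,q2,q4,q5,q7,q8,q11} by δ(·,1) → {q1,q4,q5,q8,q11} and {q0,q2,q7}.
Split {q1,q4,q5,q8,q11} by δ(·,1) → {q1,q4,q11} and {q5,q8}.
On input 0, block {q1,q4,q11} splits into {q4,q11} and {q1}.
Split {q0,q2,q7} by δ(·,0) → {q0,q7} and {q2}.
Split {q5,q8} by δ(·,0) → {q5} and {q8}.
Stable partition: {q4,q11} | {q6,q9} | {q0,q7} | {q5} | {q1} | {q2} | {q8} — 7 equivalence classes.
The equivalence class containing q9 is {q6,q9}, of size 2.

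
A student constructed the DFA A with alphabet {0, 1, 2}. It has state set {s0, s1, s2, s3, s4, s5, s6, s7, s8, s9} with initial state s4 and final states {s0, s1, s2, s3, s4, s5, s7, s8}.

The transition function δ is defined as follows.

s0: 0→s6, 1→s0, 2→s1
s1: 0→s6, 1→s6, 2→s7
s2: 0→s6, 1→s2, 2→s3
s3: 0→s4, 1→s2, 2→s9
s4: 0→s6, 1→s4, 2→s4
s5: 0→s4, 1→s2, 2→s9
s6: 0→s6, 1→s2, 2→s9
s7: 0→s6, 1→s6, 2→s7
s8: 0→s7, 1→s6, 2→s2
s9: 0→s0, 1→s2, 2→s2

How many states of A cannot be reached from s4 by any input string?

2

Starting at s4 and following transitions, the reachable set is {s0, s1, s2, s3, s4, s6, s7, s9}. That leaves s5, s8 unreachable — 2 in total.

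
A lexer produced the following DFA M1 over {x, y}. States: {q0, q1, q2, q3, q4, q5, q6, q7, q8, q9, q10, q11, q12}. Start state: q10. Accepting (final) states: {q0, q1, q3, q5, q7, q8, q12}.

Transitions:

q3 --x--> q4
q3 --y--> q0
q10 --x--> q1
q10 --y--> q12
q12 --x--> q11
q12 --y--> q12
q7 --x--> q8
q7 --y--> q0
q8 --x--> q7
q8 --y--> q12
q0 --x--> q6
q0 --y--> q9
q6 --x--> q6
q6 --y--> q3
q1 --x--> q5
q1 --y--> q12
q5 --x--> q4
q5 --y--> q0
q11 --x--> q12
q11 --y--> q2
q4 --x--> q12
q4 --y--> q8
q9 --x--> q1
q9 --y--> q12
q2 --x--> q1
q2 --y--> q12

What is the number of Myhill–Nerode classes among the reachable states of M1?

10

Every state is reachable, so we keep all 13.
Initial partition by acceptance: {q0,q1,q3,q5,q7,q8,q12} | {q2,q4,q6,q9,q10,q11}.
Refine {q0,q1,q3,q5,q7,q8,q12} on symbol x: members go to different blocks, giving {q0,q3,q5,q12} and {q1,q7,q8}.
Refine {q0,q3,q5,q12} on symbol y: members go to different blocks, giving {q3,q5,q12} and {q0}.
Refine {q3,q5,q12} on symbol y: members go to different blocks, giving {q3,q5} and {q12}.
On input x, block {q2,q4,q6,q9,q10,q11} splits into {q2,q9,q10} and {q4,q11} and {q6}.
Refine {q1,q7,q8} on symbol x: members go to different blocks, giving {q7,q8} and {q1}.
Split {q7,q8} by δ(·,y) → {q7} and {q8}.
On input y, block {q4,q11} splits into {q4} and {q11}.
The partition is now stable with 10 blocks: {q3,q5} | {q2,q9,q10} | {q7} | {q0} | {q12} | {q4} | {q6} | {q1} | {q8} | {q11}.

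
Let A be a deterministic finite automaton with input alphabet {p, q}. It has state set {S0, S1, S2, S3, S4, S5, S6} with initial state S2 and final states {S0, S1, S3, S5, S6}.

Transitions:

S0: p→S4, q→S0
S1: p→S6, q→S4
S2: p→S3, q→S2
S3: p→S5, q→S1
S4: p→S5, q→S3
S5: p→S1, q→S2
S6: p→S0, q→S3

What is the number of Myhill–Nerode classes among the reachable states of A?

Every state is reachable, so we keep all 7.
P0 = {S0,S1,S3,S5,S6} | {S2,S4}.
Refine {S0,S1,S3,S5,S6} on symbol p: members go to different blocks, giving {S1,S3,S5,S6} and {S0}.
Split {S1,S3,S5,S6} by δ(·,p) → {S1,S3,S5} and {S6}.
Refine {S1,S3,S5} on symbol p: members go to different blocks, giving {S3,S5} and {S1}.
On input p, block {S3,S5} splits into {S3} and {S5}.
Split {S2,S4} by δ(·,p) → {S2} and {S4}.
No further refinement is possible. Final partition (7 blocks): {S3} | {S2} | {S0} | {S6} | {S1} | {S5} | {S4}.

7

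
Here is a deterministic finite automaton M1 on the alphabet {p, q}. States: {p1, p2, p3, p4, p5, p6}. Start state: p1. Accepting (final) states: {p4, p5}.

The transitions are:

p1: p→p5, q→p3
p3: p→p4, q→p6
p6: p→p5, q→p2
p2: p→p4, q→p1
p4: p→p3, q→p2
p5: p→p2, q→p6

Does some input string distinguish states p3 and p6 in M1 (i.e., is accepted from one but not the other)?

No

P0 = {p4,p5} | {p1,p2,p3,p6}.
Stable partition: {p4,p5} | {p1,p2,p3,p6} — 2 equivalence classes.
p3 and p6 lie in the same block of the stable partition, so they are equivalent — no string distinguishes them.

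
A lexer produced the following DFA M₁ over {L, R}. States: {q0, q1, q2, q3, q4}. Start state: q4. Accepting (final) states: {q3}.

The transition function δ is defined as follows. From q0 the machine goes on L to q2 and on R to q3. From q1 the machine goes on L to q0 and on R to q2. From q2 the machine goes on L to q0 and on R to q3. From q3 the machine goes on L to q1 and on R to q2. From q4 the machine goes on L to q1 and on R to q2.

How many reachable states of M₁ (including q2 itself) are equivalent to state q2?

All states are reachable from the start state.
Start with accepting vs non-accepting: {q3} | {q0,q1,q2,q4}.
Refine {q0,q1,q2,q4} on symbol R: members go to different blocks, giving {q0,q2} and {q1,q4}.
On input L, block {q1,q4} splits into {q1} and {q4}.
Stable partition: {q3} | {q0,q2} | {q1} | {q4} — 4 equivalence classes.
State q2 belongs to the block {q0,q2}, which has 2 states.

2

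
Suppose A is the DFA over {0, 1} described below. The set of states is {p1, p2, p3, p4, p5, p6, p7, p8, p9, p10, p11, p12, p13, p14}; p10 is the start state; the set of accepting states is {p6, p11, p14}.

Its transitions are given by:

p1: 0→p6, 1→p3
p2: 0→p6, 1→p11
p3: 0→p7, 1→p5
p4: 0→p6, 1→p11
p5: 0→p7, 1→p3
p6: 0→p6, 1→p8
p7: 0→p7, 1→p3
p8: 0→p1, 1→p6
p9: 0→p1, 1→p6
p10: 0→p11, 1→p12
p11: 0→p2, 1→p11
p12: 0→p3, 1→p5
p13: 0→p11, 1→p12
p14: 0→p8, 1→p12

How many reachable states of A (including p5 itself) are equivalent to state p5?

States {p4,p9,p13,p14} cannot be reached from the start state, so discard them.
P0 = {p6,p11} | {p1,p2,p3,p5,p7,p8,p10,p12}.
Refine {p6,p11} on symbol 0: members go to different blocks, giving {p6} and {p11}.
Split {p1,p2,p3,p5,p7,p8,p10,p12} by δ(·,0) → {p3,p5,p7,p8,p12} and {p1,p2} and {p10}.
Split {p3,p5,p7,p8,p12} by δ(·,0) → {p3,p5,p7,p12} and {p8}.
Split {p1,p2} by δ(·,1) → {p1} and {p2}.
No further refinement is possible. Final partition (7 blocks): {p6} | {p3,p5,p7,p12} | {p11} | {p1} | {p10} | {p8} | {p2}.
State p5 belongs to the block {p3,p5,p7,p12}, which has 4 states.

4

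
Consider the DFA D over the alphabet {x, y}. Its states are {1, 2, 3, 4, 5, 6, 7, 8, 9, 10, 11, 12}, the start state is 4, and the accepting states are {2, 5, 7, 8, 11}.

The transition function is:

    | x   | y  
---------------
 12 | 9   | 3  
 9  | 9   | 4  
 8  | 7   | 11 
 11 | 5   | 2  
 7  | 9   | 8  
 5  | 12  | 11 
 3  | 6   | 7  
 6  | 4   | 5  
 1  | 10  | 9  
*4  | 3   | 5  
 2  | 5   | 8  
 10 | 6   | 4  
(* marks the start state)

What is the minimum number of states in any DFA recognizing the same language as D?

4

States {1,10} cannot be reached from the start state, so discard them.
P0 = {2,5,7,8,11} | {3,4,6,9,12}.
Refine {2,5,7,8,11} on symbol x: members go to different blocks, giving {2,8,11} and {5,7}.
On input y, block {3,4,6,9,12} splits into {3,4,6} and {9,12}.
Stable partition: {2,8,11} | {3,4,6} | {5,7} | {9,12} — 4 equivalence classes.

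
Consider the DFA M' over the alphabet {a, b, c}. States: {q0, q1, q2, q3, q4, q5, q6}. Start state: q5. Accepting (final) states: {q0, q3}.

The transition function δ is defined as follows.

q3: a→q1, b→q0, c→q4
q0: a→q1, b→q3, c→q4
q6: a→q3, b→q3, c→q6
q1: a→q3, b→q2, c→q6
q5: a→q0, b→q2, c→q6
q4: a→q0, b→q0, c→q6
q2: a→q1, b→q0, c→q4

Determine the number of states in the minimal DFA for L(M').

4

P0 = {q0,q3} | {q1,q2,q4,q5,q6}.
Split {q1,q2,q4,q5,q6} by δ(·,a) → {q1,q4,q5,q6} and {q2}.
Refine {q1,q4,q5,q6} on symbol b: members go to different blocks, giving {q1,q5} and {q4,q6}.
Stable partition: {q0,q3} | {q1,q5} | {q2} | {q4,q6} — 4 equivalence classes.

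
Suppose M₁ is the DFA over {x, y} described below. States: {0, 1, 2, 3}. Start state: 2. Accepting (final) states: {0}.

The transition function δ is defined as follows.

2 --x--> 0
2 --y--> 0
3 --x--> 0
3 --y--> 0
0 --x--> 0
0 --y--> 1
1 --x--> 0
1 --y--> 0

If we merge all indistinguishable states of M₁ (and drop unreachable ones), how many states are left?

Reachable states from the start: {0,1,2}. Unreachable: {3} — drop them.
Initial partition by acceptance: {0} | {1,2}.
Stable partition: {0} | {1,2} — 2 equivalence classes.

2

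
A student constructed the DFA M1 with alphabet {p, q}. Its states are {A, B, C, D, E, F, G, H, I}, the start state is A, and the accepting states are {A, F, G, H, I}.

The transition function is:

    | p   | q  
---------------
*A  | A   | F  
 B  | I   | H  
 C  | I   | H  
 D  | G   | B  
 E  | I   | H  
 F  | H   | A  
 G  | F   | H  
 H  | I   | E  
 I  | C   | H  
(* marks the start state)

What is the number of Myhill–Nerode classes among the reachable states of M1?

First remove the unreachable states {B,D,G}; 6 states remain.
Start with accepting vs non-accepting: {A,F,H,I} | {C,E}.
Refine {A,F,H,I} on symbol p: members go to different blocks, giving {A,F,H} and {I}.
On input p, block {A,F,H} splits into {A,F} and {H}.
Split {A,F} by δ(·,p) → {A} and {F}.
No further refinement is possible. Final partition (5 blocks): {A} | {C,E} | {I} | {H} | {F}.

5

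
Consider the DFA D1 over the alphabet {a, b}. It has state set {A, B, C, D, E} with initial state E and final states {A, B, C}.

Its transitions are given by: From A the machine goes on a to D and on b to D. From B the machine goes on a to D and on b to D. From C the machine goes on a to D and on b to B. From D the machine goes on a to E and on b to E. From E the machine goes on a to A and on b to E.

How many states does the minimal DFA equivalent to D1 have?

Reachable states from the start: {A,D,E}. Unreachable: {B,C} — drop them.
P0 = {A} | {D,E}.
On input a, block {D,E} splits into {D} and {E}.
No further refinement is possible. Final partition (3 blocks): {A} | {D} | {E}.

3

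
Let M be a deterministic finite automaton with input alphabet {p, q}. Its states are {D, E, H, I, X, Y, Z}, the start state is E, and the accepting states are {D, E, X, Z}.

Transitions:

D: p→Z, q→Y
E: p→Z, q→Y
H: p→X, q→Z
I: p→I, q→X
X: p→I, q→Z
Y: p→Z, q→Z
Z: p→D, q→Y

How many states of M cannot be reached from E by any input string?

3

BFS from E reaches {D, E, Y, Z}; the 3 state(s) H, I, X are never visited.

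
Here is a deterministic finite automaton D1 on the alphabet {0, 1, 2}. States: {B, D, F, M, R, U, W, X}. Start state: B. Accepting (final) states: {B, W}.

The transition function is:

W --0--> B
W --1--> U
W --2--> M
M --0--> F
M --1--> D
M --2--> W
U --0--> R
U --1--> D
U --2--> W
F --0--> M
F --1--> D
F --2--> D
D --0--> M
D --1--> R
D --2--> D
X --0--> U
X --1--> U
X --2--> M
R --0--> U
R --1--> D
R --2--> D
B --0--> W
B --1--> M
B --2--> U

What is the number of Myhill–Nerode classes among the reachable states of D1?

First remove the unreachable states {X}; 7 states remain.
Initial partition by acceptance: {B,W} | {D,F,M,R,U}.
Refine {D,F,M,R,U} on symbol 2: members go to different blocks, giving {D,F,R} and {M,U}.
The partition is now stable with 3 blocks: {B,W} | {D,F,R} | {M,U}.

3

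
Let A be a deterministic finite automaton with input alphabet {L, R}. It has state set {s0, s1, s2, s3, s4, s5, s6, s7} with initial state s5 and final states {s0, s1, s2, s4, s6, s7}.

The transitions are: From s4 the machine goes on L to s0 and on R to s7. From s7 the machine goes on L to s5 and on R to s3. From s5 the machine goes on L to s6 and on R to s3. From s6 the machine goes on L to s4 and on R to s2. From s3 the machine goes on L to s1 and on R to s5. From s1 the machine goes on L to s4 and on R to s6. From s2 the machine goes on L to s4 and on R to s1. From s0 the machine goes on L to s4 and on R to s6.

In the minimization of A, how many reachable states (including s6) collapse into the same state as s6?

P0 = {s0,s1,s2,s4,s6,s7} | {s3,s5}.
Split {s0,s1,s2,s4,s6,s7} by δ(·,L) → {s0,s1,s2,s4,s6} and {s7}.
Refine {s0,s1,s2,s4,s6} on symbol R: members go to different blocks, giving {s0,s1,s2,s6} and {s4}.
No further refinement is possible. Final partition (4 blocks): {s0,s1,s2,s6} | {s3,s5} | {s7} | {s4}.
State s6 belongs to the block {s0,s1,s2,s6}, which has 4 states.

4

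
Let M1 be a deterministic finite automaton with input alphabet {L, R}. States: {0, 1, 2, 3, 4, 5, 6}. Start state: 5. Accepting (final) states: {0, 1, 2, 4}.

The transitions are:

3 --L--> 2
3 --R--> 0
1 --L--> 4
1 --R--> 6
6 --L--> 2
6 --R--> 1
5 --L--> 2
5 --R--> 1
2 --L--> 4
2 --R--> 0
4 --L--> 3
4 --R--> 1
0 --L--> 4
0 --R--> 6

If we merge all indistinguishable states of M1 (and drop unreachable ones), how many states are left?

4

Every state is reachable, so we keep all 7.
P0 = {0,1,2,4} | {3,5,6}.
Split {0,1,2,4} by δ(·,L) → {0,1,2} and {4}.
Split {0,1,2} by δ(·,R) → {0,1} and {2}.
No further refinement is possible. Final partition (4 blocks): {0,1} | {3,5,6} | {4} | {2}.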